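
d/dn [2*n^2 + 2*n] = 4*n + 2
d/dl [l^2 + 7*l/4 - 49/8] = 2*l + 7/4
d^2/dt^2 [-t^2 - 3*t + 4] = -2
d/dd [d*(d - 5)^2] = (d - 5)*(3*d - 5)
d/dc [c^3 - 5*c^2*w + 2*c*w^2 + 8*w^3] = 3*c^2 - 10*c*w + 2*w^2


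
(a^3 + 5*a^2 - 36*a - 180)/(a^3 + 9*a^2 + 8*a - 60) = (a - 6)/(a - 2)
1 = 1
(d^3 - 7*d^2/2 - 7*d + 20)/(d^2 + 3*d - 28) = (d^2 + d/2 - 5)/(d + 7)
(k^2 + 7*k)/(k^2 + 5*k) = (k + 7)/(k + 5)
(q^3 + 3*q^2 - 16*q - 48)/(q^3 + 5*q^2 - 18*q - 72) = (q + 4)/(q + 6)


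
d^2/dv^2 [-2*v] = 0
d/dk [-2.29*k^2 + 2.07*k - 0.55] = 2.07 - 4.58*k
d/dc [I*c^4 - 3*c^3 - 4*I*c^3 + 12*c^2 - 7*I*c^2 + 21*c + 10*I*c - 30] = 4*I*c^3 + c^2*(-9 - 12*I) + c*(24 - 14*I) + 21 + 10*I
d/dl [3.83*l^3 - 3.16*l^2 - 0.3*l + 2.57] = 11.49*l^2 - 6.32*l - 0.3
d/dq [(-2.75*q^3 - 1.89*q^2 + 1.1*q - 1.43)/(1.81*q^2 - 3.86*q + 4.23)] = (-4.9775*q^4 + 21.23*q^3 - 29.5931*q^2 - 10.8128*q - 0.866799999999999)/(3.2761*q^4 - 13.9732*q^3 + 30.2122*q^2 - 32.6556*q + 17.8929)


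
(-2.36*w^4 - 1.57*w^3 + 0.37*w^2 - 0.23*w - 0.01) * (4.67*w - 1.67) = -11.0212*w^5 - 3.3907*w^4 + 4.3498*w^3 - 1.692*w^2 + 0.3374*w + 0.0167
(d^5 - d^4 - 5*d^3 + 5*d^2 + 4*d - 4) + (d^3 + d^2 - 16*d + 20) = d^5 - d^4 - 4*d^3 + 6*d^2 - 12*d + 16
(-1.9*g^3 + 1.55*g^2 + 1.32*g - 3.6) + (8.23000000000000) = -1.9*g^3 + 1.55*g^2 + 1.32*g + 4.63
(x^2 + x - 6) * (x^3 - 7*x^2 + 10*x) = x^5 - 6*x^4 - 3*x^3 + 52*x^2 - 60*x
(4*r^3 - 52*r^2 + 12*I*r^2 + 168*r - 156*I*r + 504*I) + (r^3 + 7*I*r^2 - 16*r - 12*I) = 5*r^3 - 52*r^2 + 19*I*r^2 + 152*r - 156*I*r + 492*I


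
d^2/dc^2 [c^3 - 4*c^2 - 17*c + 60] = 6*c - 8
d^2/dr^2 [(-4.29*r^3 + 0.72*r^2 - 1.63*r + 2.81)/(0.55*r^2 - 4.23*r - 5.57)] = (-3.5527136788005e-15*r^5 - 1.4210854715202e-14*r^4 - 177.441902*r^3 - 588.128244*r^2 - 867.766746*r + 239.26001)/(0.166375*r^6 - 3.838725*r^5 + 24.46851*r^4 + 2.064663*r^3 - 247.799274*r^2 - 393.705981*r - 172.808693)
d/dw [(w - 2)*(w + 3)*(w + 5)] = 3*w^2 + 12*w - 1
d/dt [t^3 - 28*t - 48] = 3*t^2 - 28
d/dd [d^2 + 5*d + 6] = 2*d + 5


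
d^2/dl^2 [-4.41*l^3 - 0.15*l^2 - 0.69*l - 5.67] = -26.46*l - 0.3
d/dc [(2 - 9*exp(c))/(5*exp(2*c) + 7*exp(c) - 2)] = (45*exp(2*c) - 20*exp(c) + 4)*exp(c)/(25*exp(4*c) + 70*exp(3*c) + 29*exp(2*c) - 28*exp(c) + 4)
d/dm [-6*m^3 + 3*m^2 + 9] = 6*m*(1 - 3*m)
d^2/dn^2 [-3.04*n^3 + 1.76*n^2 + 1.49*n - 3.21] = 3.52 - 18.24*n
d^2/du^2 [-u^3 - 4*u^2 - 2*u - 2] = -6*u - 8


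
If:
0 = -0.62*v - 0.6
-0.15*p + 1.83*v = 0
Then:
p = -11.81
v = -0.97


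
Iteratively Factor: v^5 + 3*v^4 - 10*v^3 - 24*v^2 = (v)*(v^4 + 3*v^3 - 10*v^2 - 24*v) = v*(v + 4)*(v^3 - v^2 - 6*v) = v^2*(v + 4)*(v^2 - v - 6) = v^2*(v - 3)*(v + 4)*(v + 2)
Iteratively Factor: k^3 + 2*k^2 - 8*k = (k + 4)*(k^2 - 2*k) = (k - 2)*(k + 4)*(k)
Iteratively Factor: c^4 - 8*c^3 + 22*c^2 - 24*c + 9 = (c - 1)*(c^3 - 7*c^2 + 15*c - 9) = (c - 1)^2*(c^2 - 6*c + 9) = (c - 3)*(c - 1)^2*(c - 3)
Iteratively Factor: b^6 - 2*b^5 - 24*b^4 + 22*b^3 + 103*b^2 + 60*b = (b + 4)*(b^5 - 6*b^4 + 22*b^2 + 15*b) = (b + 1)*(b + 4)*(b^4 - 7*b^3 + 7*b^2 + 15*b) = (b - 3)*(b + 1)*(b + 4)*(b^3 - 4*b^2 - 5*b) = b*(b - 3)*(b + 1)*(b + 4)*(b^2 - 4*b - 5) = b*(b - 3)*(b + 1)^2*(b + 4)*(b - 5)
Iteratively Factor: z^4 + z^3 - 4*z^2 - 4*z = (z + 1)*(z^3 - 4*z) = z*(z + 1)*(z^2 - 4) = z*(z - 2)*(z + 1)*(z + 2)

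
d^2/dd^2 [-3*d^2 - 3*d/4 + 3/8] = -6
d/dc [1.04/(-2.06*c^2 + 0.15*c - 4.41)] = (4.2848*c - 0.156)/(2.06*c^2 - 0.15*c + 4.41)^2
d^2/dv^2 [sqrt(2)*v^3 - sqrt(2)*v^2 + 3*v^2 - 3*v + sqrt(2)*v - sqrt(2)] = 6*sqrt(2)*v - 2*sqrt(2) + 6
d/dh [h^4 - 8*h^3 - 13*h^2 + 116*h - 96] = 4*h^3 - 24*h^2 - 26*h + 116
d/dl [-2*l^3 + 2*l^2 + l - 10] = -6*l^2 + 4*l + 1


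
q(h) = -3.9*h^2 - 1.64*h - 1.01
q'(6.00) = -48.44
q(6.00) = -151.25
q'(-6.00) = 45.16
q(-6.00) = -131.57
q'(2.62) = -22.08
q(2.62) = -32.08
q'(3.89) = -31.98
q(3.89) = -66.40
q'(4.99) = -40.56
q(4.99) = -106.30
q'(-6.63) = 50.07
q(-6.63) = -161.57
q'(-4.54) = 33.77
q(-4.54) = -73.95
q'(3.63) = -29.95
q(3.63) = -58.35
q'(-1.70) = 11.62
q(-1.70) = -9.49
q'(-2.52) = 18.02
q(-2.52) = -21.64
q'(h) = -7.8*h - 1.64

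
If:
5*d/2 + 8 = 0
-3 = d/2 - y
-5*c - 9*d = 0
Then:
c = 144/25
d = -16/5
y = 7/5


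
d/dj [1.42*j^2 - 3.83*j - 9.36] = 2.84*j - 3.83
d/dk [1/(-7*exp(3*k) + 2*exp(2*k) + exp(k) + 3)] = (21*exp(2*k) - 4*exp(k) - 1)*exp(k)/(-7*exp(3*k) + 2*exp(2*k) + exp(k) + 3)^2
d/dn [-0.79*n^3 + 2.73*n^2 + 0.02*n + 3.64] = -2.37*n^2 + 5.46*n + 0.02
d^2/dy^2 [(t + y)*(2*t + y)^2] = 10*t + 6*y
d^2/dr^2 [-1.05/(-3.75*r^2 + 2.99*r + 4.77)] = (29.53125*r^2 - 23.54625*r - 1.05*(7.5*r - 2.99)*(15.0*r - 5.98) - 37.56375)/(-3.75*r^2 + 2.99*r + 4.77)^3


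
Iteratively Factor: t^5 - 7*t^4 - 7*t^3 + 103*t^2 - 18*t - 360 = (t - 4)*(t^4 - 3*t^3 - 19*t^2 + 27*t + 90) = (t - 5)*(t - 4)*(t^3 + 2*t^2 - 9*t - 18) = (t - 5)*(t - 4)*(t + 3)*(t^2 - t - 6) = (t - 5)*(t - 4)*(t - 3)*(t + 3)*(t + 2)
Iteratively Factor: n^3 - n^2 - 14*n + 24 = (n - 3)*(n^2 + 2*n - 8) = (n - 3)*(n + 4)*(n - 2)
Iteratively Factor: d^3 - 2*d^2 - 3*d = (d)*(d^2 - 2*d - 3) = d*(d - 3)*(d + 1)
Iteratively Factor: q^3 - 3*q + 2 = (q - 1)*(q^2 + q - 2) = (q - 1)^2*(q + 2)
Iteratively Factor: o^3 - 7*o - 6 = (o + 1)*(o^2 - o - 6) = (o + 1)*(o + 2)*(o - 3)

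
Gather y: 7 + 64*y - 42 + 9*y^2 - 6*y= 9*y^2 + 58*y - 35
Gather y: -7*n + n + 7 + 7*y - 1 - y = -6*n + 6*y + 6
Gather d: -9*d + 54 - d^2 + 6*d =-d^2 - 3*d + 54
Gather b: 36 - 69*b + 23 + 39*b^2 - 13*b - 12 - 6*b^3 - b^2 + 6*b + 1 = -6*b^3 + 38*b^2 - 76*b + 48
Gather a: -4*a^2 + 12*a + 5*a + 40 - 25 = -4*a^2 + 17*a + 15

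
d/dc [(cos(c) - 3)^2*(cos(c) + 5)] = -(cos(c) - 3)*(3*cos(c) + 7)*sin(c)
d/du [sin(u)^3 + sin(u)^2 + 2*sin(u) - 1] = (3*sin(u)^2 + 2*sin(u) + 2)*cos(u)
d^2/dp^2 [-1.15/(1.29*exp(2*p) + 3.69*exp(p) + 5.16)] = (-1.15*(2.58*exp(p) + 3.69)*(5.16*exp(p) + 7.38)*exp(p) + (5.934*exp(p) + 4.2435)*(1.29*exp(2*p) + 3.69*exp(p) + 5.16))*exp(p)/(1.29*exp(2*p) + 3.69*exp(p) + 5.16)^3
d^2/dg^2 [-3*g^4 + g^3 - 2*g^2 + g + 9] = -36*g^2 + 6*g - 4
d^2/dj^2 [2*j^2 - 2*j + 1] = 4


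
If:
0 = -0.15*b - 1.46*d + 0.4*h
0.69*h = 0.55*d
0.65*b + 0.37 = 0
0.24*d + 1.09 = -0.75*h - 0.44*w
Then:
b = -0.57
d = 0.07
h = 0.06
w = -2.62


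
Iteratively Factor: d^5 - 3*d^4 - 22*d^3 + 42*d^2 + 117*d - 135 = (d - 3)*(d^4 - 22*d^2 - 24*d + 45) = (d - 3)*(d + 3)*(d^3 - 3*d^2 - 13*d + 15) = (d - 5)*(d - 3)*(d + 3)*(d^2 + 2*d - 3) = (d - 5)*(d - 3)*(d + 3)^2*(d - 1)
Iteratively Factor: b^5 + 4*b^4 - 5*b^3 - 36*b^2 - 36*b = (b - 3)*(b^4 + 7*b^3 + 16*b^2 + 12*b) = (b - 3)*(b + 3)*(b^3 + 4*b^2 + 4*b) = (b - 3)*(b + 2)*(b + 3)*(b^2 + 2*b) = b*(b - 3)*(b + 2)*(b + 3)*(b + 2)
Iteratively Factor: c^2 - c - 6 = (c + 2)*(c - 3)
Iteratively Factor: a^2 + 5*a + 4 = (a + 4)*(a + 1)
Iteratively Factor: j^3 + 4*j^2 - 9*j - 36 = (j - 3)*(j^2 + 7*j + 12) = (j - 3)*(j + 4)*(j + 3)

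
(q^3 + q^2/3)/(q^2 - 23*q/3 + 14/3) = q^2*(3*q + 1)/(3*q^2 - 23*q + 14)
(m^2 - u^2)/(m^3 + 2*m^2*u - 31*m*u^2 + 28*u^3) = (-m - u)/(-m^2 - 3*m*u + 28*u^2)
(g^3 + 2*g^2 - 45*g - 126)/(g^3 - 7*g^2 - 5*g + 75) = (g^2 - g - 42)/(g^2 - 10*g + 25)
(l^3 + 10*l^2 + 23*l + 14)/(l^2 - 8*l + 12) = (l^3 + 10*l^2 + 23*l + 14)/(l^2 - 8*l + 12)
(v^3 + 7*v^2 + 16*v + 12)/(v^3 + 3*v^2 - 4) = (v + 3)/(v - 1)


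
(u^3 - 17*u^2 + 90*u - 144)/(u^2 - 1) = (u^3 - 17*u^2 + 90*u - 144)/(u^2 - 1)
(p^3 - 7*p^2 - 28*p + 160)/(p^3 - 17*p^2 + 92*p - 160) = (p + 5)/(p - 5)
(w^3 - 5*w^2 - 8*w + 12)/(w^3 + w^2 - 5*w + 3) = (w^2 - 4*w - 12)/(w^2 + 2*w - 3)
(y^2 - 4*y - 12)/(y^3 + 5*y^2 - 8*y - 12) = (y^2 - 4*y - 12)/(y^3 + 5*y^2 - 8*y - 12)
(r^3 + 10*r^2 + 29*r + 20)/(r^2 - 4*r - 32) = (r^2 + 6*r + 5)/(r - 8)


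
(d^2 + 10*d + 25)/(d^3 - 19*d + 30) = (d + 5)/(d^2 - 5*d + 6)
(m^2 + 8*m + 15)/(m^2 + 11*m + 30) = (m + 3)/(m + 6)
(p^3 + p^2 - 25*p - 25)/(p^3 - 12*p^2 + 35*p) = (p^2 + 6*p + 5)/(p*(p - 7))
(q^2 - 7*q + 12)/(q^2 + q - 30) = (q^2 - 7*q + 12)/(q^2 + q - 30)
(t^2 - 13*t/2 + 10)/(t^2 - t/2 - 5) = (t - 4)/(t + 2)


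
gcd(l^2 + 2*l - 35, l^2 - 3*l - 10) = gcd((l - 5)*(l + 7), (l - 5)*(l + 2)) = l - 5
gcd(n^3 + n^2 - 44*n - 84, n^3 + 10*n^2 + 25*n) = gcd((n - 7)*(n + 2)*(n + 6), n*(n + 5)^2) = 1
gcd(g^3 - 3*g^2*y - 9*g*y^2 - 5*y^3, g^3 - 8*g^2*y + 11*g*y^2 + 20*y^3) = -g^2 + 4*g*y + 5*y^2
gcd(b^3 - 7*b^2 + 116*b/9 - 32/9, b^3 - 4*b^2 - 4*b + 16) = b - 4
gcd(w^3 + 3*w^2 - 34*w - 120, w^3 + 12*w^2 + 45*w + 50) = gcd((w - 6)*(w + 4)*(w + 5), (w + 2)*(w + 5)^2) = w + 5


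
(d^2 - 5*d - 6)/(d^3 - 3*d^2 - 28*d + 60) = (d + 1)/(d^2 + 3*d - 10)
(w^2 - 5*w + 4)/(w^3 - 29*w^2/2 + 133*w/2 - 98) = 2*(w - 1)/(2*w^2 - 21*w + 49)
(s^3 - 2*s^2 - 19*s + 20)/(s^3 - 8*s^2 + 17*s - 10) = (s + 4)/(s - 2)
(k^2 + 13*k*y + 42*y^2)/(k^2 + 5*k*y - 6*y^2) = (-k - 7*y)/(-k + y)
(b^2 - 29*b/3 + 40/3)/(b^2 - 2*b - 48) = (b - 5/3)/(b + 6)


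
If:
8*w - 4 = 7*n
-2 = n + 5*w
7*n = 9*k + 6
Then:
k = -170/129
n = -36/43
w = -10/43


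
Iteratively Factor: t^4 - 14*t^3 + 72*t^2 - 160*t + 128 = (t - 4)*(t^3 - 10*t^2 + 32*t - 32) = (t - 4)^2*(t^2 - 6*t + 8) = (t - 4)^3*(t - 2)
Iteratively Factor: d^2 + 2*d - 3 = (d - 1)*(d + 3)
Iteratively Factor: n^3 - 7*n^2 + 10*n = (n)*(n^2 - 7*n + 10) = n*(n - 5)*(n - 2)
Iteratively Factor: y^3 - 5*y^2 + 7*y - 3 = (y - 1)*(y^2 - 4*y + 3) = (y - 1)^2*(y - 3)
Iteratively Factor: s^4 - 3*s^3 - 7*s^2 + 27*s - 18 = (s + 3)*(s^3 - 6*s^2 + 11*s - 6) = (s - 3)*(s + 3)*(s^2 - 3*s + 2) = (s - 3)*(s - 1)*(s + 3)*(s - 2)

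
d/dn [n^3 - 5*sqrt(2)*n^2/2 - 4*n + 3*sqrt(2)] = 3*n^2 - 5*sqrt(2)*n - 4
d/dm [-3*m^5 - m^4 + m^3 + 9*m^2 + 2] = m*(-15*m^3 - 4*m^2 + 3*m + 18)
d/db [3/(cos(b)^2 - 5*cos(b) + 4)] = 3*(2*cos(b) - 5)*sin(b)/(cos(b)^2 - 5*cos(b) + 4)^2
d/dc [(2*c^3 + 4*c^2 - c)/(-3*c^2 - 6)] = (-2*c^4 - 13*c^2 - 16*c + 2)/(3*(c^4 + 4*c^2 + 4))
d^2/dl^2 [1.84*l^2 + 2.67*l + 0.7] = 3.68000000000000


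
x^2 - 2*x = x*(x - 2)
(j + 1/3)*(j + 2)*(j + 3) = j^3 + 16*j^2/3 + 23*j/3 + 2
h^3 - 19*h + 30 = (h - 3)*(h - 2)*(h + 5)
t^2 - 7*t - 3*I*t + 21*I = (t - 7)*(t - 3*I)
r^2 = r^2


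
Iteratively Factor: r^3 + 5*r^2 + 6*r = (r + 2)*(r^2 + 3*r) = (r + 2)*(r + 3)*(r)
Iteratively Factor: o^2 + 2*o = (o)*(o + 2)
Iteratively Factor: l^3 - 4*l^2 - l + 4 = (l + 1)*(l^2 - 5*l + 4) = (l - 1)*(l + 1)*(l - 4)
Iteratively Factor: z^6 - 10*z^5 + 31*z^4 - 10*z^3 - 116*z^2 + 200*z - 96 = (z - 4)*(z^5 - 6*z^4 + 7*z^3 + 18*z^2 - 44*z + 24) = (z - 4)*(z - 2)*(z^4 - 4*z^3 - z^2 + 16*z - 12) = (z - 4)*(z - 3)*(z - 2)*(z^3 - z^2 - 4*z + 4) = (z - 4)*(z - 3)*(z - 2)*(z + 2)*(z^2 - 3*z + 2) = (z - 4)*(z - 3)*(z - 2)^2*(z + 2)*(z - 1)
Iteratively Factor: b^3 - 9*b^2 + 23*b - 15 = (b - 3)*(b^2 - 6*b + 5) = (b - 3)*(b - 1)*(b - 5)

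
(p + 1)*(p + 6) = p^2 + 7*p + 6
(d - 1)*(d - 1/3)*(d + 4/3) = d^3 - 13*d/9 + 4/9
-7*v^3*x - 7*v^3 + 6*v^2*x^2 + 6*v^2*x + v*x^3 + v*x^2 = (-v + x)*(7*v + x)*(v*x + v)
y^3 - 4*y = y*(y - 2)*(y + 2)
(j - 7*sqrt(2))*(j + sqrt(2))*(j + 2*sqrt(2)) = j^3 - 4*sqrt(2)*j^2 - 38*j - 28*sqrt(2)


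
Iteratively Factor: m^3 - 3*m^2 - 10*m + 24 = (m + 3)*(m^2 - 6*m + 8) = (m - 2)*(m + 3)*(m - 4)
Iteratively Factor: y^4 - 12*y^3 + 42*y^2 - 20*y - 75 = (y - 5)*(y^3 - 7*y^2 + 7*y + 15) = (y - 5)*(y + 1)*(y^2 - 8*y + 15) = (y - 5)^2*(y + 1)*(y - 3)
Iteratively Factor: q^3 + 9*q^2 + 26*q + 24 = (q + 4)*(q^2 + 5*q + 6) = (q + 3)*(q + 4)*(q + 2)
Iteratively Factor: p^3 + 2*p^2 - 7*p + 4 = (p - 1)*(p^2 + 3*p - 4) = (p - 1)*(p + 4)*(p - 1)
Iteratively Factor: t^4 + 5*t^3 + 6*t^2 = (t)*(t^3 + 5*t^2 + 6*t) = t*(t + 3)*(t^2 + 2*t) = t^2*(t + 3)*(t + 2)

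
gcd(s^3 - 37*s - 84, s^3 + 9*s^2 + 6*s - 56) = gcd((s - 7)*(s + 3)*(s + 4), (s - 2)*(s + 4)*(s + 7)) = s + 4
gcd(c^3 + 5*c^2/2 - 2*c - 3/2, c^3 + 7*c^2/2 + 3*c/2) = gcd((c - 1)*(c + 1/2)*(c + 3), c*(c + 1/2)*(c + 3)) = c^2 + 7*c/2 + 3/2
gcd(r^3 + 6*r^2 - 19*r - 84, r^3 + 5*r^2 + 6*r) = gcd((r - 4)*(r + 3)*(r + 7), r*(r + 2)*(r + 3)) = r + 3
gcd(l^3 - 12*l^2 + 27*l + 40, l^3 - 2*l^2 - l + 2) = l + 1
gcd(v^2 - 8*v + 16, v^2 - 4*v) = v - 4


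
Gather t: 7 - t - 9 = -t - 2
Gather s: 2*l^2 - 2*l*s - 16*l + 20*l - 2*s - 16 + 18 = 2*l^2 + 4*l + s*(-2*l - 2) + 2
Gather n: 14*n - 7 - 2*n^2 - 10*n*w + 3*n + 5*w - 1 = -2*n^2 + n*(17 - 10*w) + 5*w - 8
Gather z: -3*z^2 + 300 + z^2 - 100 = 200 - 2*z^2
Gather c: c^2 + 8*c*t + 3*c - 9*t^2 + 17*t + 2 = c^2 + c*(8*t + 3) - 9*t^2 + 17*t + 2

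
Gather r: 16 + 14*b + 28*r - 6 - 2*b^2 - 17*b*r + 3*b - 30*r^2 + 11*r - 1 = -2*b^2 + 17*b - 30*r^2 + r*(39 - 17*b) + 9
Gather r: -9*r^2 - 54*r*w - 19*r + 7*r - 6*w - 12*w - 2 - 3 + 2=-9*r^2 + r*(-54*w - 12) - 18*w - 3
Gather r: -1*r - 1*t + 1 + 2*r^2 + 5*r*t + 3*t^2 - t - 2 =2*r^2 + r*(5*t - 1) + 3*t^2 - 2*t - 1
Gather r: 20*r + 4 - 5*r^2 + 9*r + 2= -5*r^2 + 29*r + 6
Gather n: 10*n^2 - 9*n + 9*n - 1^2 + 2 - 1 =10*n^2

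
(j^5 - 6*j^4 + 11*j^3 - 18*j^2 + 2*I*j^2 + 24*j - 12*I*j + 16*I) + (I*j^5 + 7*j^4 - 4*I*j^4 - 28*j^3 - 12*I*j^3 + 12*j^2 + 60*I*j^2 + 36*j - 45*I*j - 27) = j^5 + I*j^5 + j^4 - 4*I*j^4 - 17*j^3 - 12*I*j^3 - 6*j^2 + 62*I*j^2 + 60*j - 57*I*j - 27 + 16*I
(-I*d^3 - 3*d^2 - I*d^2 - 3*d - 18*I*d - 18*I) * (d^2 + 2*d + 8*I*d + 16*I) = -I*d^5 + 5*d^4 - 3*I*d^4 + 15*d^3 - 44*I*d^3 + 154*d^2 - 126*I*d^2 + 432*d - 84*I*d + 288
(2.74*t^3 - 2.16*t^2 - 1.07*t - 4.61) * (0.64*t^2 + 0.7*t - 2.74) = 1.7536*t^5 + 0.5356*t^4 - 9.7044*t^3 + 2.219*t^2 - 0.295199999999999*t + 12.6314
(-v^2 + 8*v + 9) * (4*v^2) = -4*v^4 + 32*v^3 + 36*v^2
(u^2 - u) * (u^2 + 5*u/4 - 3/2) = u^4 + u^3/4 - 11*u^2/4 + 3*u/2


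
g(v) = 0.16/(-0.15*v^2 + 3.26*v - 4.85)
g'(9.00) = -0.00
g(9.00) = 0.01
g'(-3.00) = -0.00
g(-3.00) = -0.01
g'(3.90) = -0.01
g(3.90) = 0.03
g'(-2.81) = -0.00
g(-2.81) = -0.01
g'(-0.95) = -0.01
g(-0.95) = -0.02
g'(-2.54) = -0.00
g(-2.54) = -0.01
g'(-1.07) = -0.01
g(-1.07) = -0.02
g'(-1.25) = -0.01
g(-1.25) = -0.02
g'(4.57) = -0.01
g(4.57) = 0.02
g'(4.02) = -0.01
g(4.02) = 0.03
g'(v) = 0.16*(0.3*v - 3.26)/(-0.15*v^2 + 3.26*v - 4.85)^2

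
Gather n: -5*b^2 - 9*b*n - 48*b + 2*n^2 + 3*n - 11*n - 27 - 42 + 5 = -5*b^2 - 48*b + 2*n^2 + n*(-9*b - 8) - 64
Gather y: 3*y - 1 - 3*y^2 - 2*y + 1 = -3*y^2 + y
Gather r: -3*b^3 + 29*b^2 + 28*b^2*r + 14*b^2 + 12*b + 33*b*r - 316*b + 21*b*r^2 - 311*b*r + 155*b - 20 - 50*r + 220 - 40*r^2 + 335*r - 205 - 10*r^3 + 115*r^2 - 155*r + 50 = -3*b^3 + 43*b^2 - 149*b - 10*r^3 + r^2*(21*b + 75) + r*(28*b^2 - 278*b + 130) + 45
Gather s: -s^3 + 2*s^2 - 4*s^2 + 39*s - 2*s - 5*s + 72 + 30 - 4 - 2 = -s^3 - 2*s^2 + 32*s + 96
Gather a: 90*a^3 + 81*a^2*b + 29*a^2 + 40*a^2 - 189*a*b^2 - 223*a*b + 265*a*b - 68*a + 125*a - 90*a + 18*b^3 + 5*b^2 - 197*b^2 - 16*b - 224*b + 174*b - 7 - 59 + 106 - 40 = 90*a^3 + a^2*(81*b + 69) + a*(-189*b^2 + 42*b - 33) + 18*b^3 - 192*b^2 - 66*b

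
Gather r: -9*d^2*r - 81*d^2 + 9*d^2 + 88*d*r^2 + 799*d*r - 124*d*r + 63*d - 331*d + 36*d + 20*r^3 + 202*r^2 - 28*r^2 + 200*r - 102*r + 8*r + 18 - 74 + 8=-72*d^2 - 232*d + 20*r^3 + r^2*(88*d + 174) + r*(-9*d^2 + 675*d + 106) - 48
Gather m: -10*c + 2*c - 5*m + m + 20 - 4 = -8*c - 4*m + 16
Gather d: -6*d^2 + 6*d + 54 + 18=-6*d^2 + 6*d + 72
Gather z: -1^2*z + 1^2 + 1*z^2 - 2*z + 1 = z^2 - 3*z + 2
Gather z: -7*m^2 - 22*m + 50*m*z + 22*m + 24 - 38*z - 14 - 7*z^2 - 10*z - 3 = -7*m^2 - 7*z^2 + z*(50*m - 48) + 7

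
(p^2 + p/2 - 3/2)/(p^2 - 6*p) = (2*p^2 + p - 3)/(2*p*(p - 6))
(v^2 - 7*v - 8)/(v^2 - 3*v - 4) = (v - 8)/(v - 4)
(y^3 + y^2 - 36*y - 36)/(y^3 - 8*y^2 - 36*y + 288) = (y + 1)/(y - 8)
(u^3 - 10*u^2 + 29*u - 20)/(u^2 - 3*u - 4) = (u^2 - 6*u + 5)/(u + 1)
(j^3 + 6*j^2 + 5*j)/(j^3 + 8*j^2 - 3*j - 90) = j*(j + 1)/(j^2 + 3*j - 18)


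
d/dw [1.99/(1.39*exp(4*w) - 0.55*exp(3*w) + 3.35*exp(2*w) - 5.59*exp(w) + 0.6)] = (-11.0644*exp(3*w) + 3.2835*exp(2*w) - 13.333*exp(w) + 11.1241)*exp(w)/(1.39*exp(4*w) - 0.55*exp(3*w) + 3.35*exp(2*w) - 5.59*exp(w) + 0.6)^2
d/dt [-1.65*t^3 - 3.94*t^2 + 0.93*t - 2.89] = -4.95*t^2 - 7.88*t + 0.93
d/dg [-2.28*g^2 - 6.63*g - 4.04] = -4.56*g - 6.63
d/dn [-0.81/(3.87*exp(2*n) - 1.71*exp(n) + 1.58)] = (6.2694*exp(n) - 1.3851)*exp(n)/(3.87*exp(2*n) - 1.71*exp(n) + 1.58)^2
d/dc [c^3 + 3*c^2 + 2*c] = 3*c^2 + 6*c + 2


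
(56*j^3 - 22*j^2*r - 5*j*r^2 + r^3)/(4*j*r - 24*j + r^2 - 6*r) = (14*j^2 - 9*j*r + r^2)/(r - 6)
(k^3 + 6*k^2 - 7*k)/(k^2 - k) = k + 7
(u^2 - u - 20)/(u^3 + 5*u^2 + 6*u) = (u^2 - u - 20)/(u*(u^2 + 5*u + 6))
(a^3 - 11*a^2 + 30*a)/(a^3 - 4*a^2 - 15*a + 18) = a*(a - 5)/(a^2 + 2*a - 3)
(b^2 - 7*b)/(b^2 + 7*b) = (b - 7)/(b + 7)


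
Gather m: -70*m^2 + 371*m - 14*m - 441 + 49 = -70*m^2 + 357*m - 392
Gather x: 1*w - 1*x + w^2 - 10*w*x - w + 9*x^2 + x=w^2 - 10*w*x + 9*x^2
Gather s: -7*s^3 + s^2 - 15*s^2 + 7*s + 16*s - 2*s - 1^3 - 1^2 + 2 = -7*s^3 - 14*s^2 + 21*s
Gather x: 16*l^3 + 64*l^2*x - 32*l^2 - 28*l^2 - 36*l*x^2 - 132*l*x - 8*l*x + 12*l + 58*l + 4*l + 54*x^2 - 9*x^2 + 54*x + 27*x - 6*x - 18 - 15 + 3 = 16*l^3 - 60*l^2 + 74*l + x^2*(45 - 36*l) + x*(64*l^2 - 140*l + 75) - 30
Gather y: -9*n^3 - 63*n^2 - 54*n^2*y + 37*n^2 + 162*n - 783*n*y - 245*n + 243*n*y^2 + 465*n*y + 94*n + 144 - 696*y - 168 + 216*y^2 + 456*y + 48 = -9*n^3 - 26*n^2 + 11*n + y^2*(243*n + 216) + y*(-54*n^2 - 318*n - 240) + 24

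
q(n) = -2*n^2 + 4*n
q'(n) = 4 - 4*n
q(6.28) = -53.76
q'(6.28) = -21.12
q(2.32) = -1.48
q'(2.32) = -5.28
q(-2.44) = -21.67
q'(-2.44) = 13.76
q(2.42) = -2.03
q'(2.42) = -5.68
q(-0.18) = -0.78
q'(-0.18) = 4.72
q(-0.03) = -0.12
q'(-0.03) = 4.12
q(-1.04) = -6.32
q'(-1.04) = 8.16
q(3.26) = -8.22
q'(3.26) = -9.04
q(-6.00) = -96.00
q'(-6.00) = 28.00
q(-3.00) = -30.00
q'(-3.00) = 16.00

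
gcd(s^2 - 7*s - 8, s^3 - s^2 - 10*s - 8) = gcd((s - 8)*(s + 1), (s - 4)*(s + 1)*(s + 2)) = s + 1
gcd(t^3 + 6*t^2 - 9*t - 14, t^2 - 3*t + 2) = t - 2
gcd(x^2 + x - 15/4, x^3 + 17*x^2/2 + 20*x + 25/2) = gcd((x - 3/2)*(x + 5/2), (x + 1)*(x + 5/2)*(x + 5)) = x + 5/2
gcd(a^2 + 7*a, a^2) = a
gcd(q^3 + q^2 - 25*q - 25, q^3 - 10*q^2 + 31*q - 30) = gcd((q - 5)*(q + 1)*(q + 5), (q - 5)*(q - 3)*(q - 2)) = q - 5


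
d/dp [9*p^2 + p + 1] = 18*p + 1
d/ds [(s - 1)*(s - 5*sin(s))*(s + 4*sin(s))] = (1 - s)*(s + 4*sin(s))*(5*cos(s) - 1) + (s - 1)*(s - 5*sin(s))*(4*cos(s) + 1) + (s - 5*sin(s))*(s + 4*sin(s))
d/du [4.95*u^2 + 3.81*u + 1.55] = 9.9*u + 3.81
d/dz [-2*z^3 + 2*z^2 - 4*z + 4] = -6*z^2 + 4*z - 4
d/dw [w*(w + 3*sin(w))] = 3*w*cos(w) + 2*w + 3*sin(w)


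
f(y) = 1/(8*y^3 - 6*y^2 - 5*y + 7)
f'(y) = (-24*y^2 + 12*y + 5)/(8*y^3 - 6*y^2 - 5*y + 7)^2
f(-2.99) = -0.00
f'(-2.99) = -0.00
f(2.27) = 0.02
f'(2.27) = -0.03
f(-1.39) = -0.05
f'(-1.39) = -0.16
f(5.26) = 0.00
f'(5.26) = -0.00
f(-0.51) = 0.14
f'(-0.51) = -0.15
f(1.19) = 0.17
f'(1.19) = -0.40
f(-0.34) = 0.13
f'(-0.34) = -0.03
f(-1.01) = -0.43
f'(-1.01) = -5.91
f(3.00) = 0.01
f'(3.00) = -0.00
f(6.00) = 0.00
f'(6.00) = 0.00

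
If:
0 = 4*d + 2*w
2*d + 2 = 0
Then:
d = -1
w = 2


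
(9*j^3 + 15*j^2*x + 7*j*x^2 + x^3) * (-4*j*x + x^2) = -36*j^4*x - 51*j^3*x^2 - 13*j^2*x^3 + 3*j*x^4 + x^5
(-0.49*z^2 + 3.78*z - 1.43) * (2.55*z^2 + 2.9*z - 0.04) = -1.2495*z^4 + 8.218*z^3 + 7.3351*z^2 - 4.2982*z + 0.0572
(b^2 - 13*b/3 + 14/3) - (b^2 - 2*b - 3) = 23/3 - 7*b/3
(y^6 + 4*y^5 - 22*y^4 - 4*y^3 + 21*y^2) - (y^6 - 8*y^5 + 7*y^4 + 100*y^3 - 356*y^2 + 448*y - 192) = 12*y^5 - 29*y^4 - 104*y^3 + 377*y^2 - 448*y + 192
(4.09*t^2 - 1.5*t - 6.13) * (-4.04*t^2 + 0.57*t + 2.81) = -16.5236*t^4 + 8.3913*t^3 + 35.4031*t^2 - 7.7091*t - 17.2253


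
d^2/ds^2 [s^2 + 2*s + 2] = 2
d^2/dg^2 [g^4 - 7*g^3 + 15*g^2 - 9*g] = 12*g^2 - 42*g + 30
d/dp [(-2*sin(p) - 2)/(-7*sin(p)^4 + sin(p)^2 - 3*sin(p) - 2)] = 2*(-21*sin(p)^4 - 28*sin(p)^3 + sin(p)^2 + 2*sin(p) - 1)*cos(p)/(7*sin(p)^4 - sin(p)^2 + 3*sin(p) + 2)^2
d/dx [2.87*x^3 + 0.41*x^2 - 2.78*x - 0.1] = 8.61*x^2 + 0.82*x - 2.78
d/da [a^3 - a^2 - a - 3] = 3*a^2 - 2*a - 1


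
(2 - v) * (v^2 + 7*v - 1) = -v^3 - 5*v^2 + 15*v - 2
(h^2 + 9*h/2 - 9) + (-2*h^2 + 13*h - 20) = -h^2 + 35*h/2 - 29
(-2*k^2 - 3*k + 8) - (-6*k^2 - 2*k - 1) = 4*k^2 - k + 9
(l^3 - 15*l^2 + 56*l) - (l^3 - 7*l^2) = -8*l^2 + 56*l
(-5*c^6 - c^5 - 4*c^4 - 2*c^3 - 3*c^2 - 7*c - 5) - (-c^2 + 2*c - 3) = -5*c^6 - c^5 - 4*c^4 - 2*c^3 - 2*c^2 - 9*c - 2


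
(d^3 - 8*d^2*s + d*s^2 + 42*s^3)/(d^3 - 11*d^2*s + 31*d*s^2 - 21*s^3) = (-d - 2*s)/(-d + s)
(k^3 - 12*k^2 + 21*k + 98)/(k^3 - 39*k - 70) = (k - 7)/(k + 5)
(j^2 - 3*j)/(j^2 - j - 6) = j/(j + 2)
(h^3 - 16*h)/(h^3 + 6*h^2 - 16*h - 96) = h/(h + 6)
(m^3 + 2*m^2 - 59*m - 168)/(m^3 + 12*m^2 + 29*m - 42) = (m^2 - 5*m - 24)/(m^2 + 5*m - 6)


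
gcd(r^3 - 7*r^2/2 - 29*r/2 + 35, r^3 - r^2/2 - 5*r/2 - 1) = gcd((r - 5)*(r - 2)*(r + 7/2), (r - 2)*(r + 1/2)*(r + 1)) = r - 2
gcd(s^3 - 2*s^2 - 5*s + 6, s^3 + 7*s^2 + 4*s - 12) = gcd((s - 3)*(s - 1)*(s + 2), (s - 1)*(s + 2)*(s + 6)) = s^2 + s - 2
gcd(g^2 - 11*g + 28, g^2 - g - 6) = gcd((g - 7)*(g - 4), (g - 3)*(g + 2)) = 1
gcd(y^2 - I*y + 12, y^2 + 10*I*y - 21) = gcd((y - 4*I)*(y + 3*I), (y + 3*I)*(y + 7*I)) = y + 3*I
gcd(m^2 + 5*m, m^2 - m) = m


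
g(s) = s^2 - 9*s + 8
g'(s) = 2*s - 9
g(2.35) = -7.63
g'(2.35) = -4.30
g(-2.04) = 30.52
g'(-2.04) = -13.08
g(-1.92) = 28.97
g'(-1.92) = -12.84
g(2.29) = -7.37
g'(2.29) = -4.42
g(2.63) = -8.75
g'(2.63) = -3.74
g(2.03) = -6.15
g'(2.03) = -4.94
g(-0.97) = 17.67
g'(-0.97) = -10.94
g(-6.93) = 118.39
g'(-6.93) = -22.86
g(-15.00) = 368.00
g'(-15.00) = -39.00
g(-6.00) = 98.00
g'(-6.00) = -21.00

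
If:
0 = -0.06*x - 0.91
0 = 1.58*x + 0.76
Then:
No Solution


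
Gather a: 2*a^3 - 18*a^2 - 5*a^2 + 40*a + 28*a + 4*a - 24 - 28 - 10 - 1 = 2*a^3 - 23*a^2 + 72*a - 63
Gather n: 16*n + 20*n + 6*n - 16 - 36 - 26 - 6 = 42*n - 84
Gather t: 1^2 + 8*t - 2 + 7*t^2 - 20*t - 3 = 7*t^2 - 12*t - 4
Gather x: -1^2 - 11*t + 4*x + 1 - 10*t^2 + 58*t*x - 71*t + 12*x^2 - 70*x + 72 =-10*t^2 - 82*t + 12*x^2 + x*(58*t - 66) + 72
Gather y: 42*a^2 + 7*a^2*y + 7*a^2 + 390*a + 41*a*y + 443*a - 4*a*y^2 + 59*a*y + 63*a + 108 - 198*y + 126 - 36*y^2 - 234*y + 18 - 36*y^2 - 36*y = 49*a^2 + 896*a + y^2*(-4*a - 72) + y*(7*a^2 + 100*a - 468) + 252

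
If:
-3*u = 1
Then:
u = -1/3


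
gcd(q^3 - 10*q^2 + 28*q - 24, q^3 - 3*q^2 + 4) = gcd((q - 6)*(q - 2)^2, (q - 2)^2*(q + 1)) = q^2 - 4*q + 4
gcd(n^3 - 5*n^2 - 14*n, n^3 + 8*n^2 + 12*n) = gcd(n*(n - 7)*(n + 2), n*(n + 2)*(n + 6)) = n^2 + 2*n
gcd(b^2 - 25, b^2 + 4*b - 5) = b + 5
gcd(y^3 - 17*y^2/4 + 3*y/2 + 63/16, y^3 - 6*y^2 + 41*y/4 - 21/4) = y^2 - 5*y + 21/4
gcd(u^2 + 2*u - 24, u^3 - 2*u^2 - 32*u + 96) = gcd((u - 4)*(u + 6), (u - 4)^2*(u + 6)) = u^2 + 2*u - 24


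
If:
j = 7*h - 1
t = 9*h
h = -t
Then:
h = 0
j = -1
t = 0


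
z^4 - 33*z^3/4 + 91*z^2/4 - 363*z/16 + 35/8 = (z - 7/2)*(z - 5/2)*(z - 2)*(z - 1/4)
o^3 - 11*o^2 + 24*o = o*(o - 8)*(o - 3)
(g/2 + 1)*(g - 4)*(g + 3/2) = g^3/2 - g^2/4 - 11*g/2 - 6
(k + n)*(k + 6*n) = k^2 + 7*k*n + 6*n^2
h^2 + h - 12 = (h - 3)*(h + 4)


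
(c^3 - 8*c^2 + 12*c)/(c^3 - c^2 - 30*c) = (c - 2)/(c + 5)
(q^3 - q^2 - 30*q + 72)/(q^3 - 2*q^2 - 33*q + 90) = (q - 4)/(q - 5)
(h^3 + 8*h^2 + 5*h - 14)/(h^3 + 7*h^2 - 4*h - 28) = (h - 1)/(h - 2)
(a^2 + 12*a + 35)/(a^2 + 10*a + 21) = (a + 5)/(a + 3)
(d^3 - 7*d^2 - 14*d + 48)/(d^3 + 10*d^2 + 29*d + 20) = (d^3 - 7*d^2 - 14*d + 48)/(d^3 + 10*d^2 + 29*d + 20)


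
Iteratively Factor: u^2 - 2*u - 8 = (u - 4)*(u + 2)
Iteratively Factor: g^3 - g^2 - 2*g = (g)*(g^2 - g - 2) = g*(g - 2)*(g + 1)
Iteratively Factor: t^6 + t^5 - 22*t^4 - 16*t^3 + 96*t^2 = (t)*(t^5 + t^4 - 22*t^3 - 16*t^2 + 96*t) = t*(t + 3)*(t^4 - 2*t^3 - 16*t^2 + 32*t) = t*(t + 3)*(t + 4)*(t^3 - 6*t^2 + 8*t) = t*(t - 2)*(t + 3)*(t + 4)*(t^2 - 4*t) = t*(t - 4)*(t - 2)*(t + 3)*(t + 4)*(t)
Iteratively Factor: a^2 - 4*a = (a - 4)*(a)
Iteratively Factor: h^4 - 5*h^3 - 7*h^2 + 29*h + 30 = (h - 3)*(h^3 - 2*h^2 - 13*h - 10) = (h - 3)*(h + 1)*(h^2 - 3*h - 10) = (h - 3)*(h + 1)*(h + 2)*(h - 5)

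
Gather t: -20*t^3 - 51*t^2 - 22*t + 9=-20*t^3 - 51*t^2 - 22*t + 9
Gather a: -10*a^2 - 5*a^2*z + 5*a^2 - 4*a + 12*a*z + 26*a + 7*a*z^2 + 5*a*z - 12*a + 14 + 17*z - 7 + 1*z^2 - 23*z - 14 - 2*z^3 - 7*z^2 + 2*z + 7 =a^2*(-5*z - 5) + a*(7*z^2 + 17*z + 10) - 2*z^3 - 6*z^2 - 4*z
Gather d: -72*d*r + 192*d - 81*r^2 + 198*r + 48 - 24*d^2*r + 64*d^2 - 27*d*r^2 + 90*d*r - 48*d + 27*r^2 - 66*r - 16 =d^2*(64 - 24*r) + d*(-27*r^2 + 18*r + 144) - 54*r^2 + 132*r + 32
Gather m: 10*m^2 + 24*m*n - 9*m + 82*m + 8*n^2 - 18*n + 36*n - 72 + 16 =10*m^2 + m*(24*n + 73) + 8*n^2 + 18*n - 56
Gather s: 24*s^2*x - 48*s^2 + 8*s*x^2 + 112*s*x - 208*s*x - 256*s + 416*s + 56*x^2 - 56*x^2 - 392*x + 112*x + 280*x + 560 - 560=s^2*(24*x - 48) + s*(8*x^2 - 96*x + 160)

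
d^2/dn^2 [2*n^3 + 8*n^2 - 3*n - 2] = 12*n + 16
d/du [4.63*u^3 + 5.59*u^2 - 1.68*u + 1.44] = 13.89*u^2 + 11.18*u - 1.68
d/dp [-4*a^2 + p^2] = 2*p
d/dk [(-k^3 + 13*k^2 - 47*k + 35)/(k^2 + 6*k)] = (-k^4 - 12*k^3 + 125*k^2 - 70*k - 210)/(k^2*(k^2 + 12*k + 36))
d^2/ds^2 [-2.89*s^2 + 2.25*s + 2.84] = -5.78000000000000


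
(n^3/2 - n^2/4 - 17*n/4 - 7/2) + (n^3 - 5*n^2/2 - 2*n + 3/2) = 3*n^3/2 - 11*n^2/4 - 25*n/4 - 2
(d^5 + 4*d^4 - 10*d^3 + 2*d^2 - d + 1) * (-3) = -3*d^5 - 12*d^4 + 30*d^3 - 6*d^2 + 3*d - 3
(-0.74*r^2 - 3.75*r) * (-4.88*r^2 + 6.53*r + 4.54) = 3.6112*r^4 + 13.4678*r^3 - 27.8471*r^2 - 17.025*r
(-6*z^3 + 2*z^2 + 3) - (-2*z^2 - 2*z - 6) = -6*z^3 + 4*z^2 + 2*z + 9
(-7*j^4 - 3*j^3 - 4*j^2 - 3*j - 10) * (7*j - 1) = -49*j^5 - 14*j^4 - 25*j^3 - 17*j^2 - 67*j + 10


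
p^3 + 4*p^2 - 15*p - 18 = (p - 3)*(p + 1)*(p + 6)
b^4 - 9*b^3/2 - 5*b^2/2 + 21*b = b*(b - 7/2)*(b - 3)*(b + 2)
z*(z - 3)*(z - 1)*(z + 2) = z^4 - 2*z^3 - 5*z^2 + 6*z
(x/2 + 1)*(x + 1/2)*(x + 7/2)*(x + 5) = x^4/2 + 11*x^3/2 + 159*x^2/8 + 209*x/8 + 35/4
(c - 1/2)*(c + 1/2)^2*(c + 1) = c^4 + 3*c^3/2 + c^2/4 - 3*c/8 - 1/8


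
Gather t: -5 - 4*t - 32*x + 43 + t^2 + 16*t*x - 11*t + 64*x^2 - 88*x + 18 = t^2 + t*(16*x - 15) + 64*x^2 - 120*x + 56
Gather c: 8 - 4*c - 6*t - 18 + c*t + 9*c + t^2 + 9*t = c*(t + 5) + t^2 + 3*t - 10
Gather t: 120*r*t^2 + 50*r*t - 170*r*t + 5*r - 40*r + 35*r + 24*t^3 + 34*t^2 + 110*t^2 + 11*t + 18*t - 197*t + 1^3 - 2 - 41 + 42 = 24*t^3 + t^2*(120*r + 144) + t*(-120*r - 168)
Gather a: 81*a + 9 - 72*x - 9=81*a - 72*x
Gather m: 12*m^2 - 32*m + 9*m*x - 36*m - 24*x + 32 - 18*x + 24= 12*m^2 + m*(9*x - 68) - 42*x + 56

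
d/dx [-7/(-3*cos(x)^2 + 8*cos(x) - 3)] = 14*(3*cos(x) - 4)*sin(x)/(3*cos(x)^2 - 8*cos(x) + 3)^2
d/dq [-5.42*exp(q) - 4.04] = -5.42*exp(q)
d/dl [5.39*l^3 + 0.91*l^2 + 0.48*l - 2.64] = 16.17*l^2 + 1.82*l + 0.48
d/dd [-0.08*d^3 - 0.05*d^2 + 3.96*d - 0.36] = -0.24*d^2 - 0.1*d + 3.96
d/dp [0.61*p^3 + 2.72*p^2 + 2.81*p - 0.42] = 1.83*p^2 + 5.44*p + 2.81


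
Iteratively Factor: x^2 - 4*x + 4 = (x - 2)*(x - 2)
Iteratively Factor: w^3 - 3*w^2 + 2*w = (w)*(w^2 - 3*w + 2) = w*(w - 1)*(w - 2)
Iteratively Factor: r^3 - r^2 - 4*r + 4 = (r + 2)*(r^2 - 3*r + 2) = (r - 1)*(r + 2)*(r - 2)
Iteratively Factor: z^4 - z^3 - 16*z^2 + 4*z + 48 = (z - 2)*(z^3 + z^2 - 14*z - 24) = (z - 4)*(z - 2)*(z^2 + 5*z + 6) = (z - 4)*(z - 2)*(z + 2)*(z + 3)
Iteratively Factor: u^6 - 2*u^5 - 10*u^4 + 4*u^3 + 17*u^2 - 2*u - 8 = (u + 2)*(u^5 - 4*u^4 - 2*u^3 + 8*u^2 + u - 4) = (u + 1)*(u + 2)*(u^4 - 5*u^3 + 3*u^2 + 5*u - 4) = (u - 1)*(u + 1)*(u + 2)*(u^3 - 4*u^2 - u + 4) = (u - 4)*(u - 1)*(u + 1)*(u + 2)*(u^2 - 1) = (u - 4)*(u - 1)^2*(u + 1)*(u + 2)*(u + 1)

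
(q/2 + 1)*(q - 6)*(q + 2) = q^3/2 - q^2 - 10*q - 12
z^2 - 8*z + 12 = (z - 6)*(z - 2)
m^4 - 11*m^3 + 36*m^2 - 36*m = m*(m - 6)*(m - 3)*(m - 2)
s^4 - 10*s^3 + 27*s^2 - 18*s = s*(s - 6)*(s - 3)*(s - 1)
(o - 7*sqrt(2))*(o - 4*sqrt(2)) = o^2 - 11*sqrt(2)*o + 56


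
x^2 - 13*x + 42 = (x - 7)*(x - 6)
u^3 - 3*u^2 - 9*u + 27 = (u - 3)^2*(u + 3)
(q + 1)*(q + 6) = q^2 + 7*q + 6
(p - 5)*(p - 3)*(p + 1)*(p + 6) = p^4 - p^3 - 35*p^2 + 57*p + 90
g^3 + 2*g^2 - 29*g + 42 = (g - 3)*(g - 2)*(g + 7)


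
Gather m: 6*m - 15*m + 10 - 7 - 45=-9*m - 42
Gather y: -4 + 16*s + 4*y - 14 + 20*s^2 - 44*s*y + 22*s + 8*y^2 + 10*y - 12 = 20*s^2 + 38*s + 8*y^2 + y*(14 - 44*s) - 30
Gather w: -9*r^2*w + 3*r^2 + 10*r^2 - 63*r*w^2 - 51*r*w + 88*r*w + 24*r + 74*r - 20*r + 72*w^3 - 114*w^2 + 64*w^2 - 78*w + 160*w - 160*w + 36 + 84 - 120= 13*r^2 + 78*r + 72*w^3 + w^2*(-63*r - 50) + w*(-9*r^2 + 37*r - 78)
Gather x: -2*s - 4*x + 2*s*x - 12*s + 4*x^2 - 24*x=-14*s + 4*x^2 + x*(2*s - 28)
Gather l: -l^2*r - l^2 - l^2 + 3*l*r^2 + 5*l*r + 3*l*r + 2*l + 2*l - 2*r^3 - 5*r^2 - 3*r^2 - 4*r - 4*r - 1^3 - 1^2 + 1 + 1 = l^2*(-r - 2) + l*(3*r^2 + 8*r + 4) - 2*r^3 - 8*r^2 - 8*r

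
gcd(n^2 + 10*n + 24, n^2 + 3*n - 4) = n + 4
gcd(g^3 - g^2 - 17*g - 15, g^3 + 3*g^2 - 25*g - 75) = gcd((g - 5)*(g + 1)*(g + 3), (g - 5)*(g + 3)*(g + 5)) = g^2 - 2*g - 15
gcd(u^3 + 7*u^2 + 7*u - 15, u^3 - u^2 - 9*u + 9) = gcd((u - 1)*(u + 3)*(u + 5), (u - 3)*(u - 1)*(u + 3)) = u^2 + 2*u - 3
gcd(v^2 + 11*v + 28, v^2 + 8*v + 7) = v + 7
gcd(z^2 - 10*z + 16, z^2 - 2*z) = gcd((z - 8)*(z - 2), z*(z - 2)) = z - 2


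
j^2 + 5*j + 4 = (j + 1)*(j + 4)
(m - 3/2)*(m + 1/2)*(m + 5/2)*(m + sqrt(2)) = m^4 + sqrt(2)*m^3 + 3*m^3/2 - 13*m^2/4 + 3*sqrt(2)*m^2/2 - 13*sqrt(2)*m/4 - 15*m/8 - 15*sqrt(2)/8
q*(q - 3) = q^2 - 3*q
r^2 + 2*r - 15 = (r - 3)*(r + 5)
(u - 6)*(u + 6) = u^2 - 36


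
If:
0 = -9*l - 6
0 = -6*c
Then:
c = 0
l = -2/3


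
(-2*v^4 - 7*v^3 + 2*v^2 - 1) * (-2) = 4*v^4 + 14*v^3 - 4*v^2 + 2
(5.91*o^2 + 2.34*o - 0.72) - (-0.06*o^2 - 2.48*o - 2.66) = 5.97*o^2 + 4.82*o + 1.94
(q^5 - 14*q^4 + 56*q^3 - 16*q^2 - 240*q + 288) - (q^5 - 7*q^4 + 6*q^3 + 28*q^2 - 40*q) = -7*q^4 + 50*q^3 - 44*q^2 - 200*q + 288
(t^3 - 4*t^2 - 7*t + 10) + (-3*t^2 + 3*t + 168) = t^3 - 7*t^2 - 4*t + 178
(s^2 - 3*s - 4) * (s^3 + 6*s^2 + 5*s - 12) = s^5 + 3*s^4 - 17*s^3 - 51*s^2 + 16*s + 48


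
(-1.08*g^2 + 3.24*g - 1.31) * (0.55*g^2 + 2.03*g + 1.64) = -0.594*g^4 - 0.4104*g^3 + 4.0855*g^2 + 2.6543*g - 2.1484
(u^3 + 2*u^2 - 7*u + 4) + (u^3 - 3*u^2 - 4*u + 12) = 2*u^3 - u^2 - 11*u + 16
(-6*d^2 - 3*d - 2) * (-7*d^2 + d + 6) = 42*d^4 + 15*d^3 - 25*d^2 - 20*d - 12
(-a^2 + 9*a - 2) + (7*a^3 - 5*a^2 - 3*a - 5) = 7*a^3 - 6*a^2 + 6*a - 7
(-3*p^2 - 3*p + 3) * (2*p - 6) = -6*p^3 + 12*p^2 + 24*p - 18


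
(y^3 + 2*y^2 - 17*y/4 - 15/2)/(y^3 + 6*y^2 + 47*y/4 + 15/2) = (y - 2)/(y + 2)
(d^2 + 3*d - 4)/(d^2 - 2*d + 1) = (d + 4)/(d - 1)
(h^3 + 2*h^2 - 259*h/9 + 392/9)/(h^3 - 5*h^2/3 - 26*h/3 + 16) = (h^2 + 14*h/3 - 49/3)/(h^2 + h - 6)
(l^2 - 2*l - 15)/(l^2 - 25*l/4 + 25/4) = 4*(l + 3)/(4*l - 5)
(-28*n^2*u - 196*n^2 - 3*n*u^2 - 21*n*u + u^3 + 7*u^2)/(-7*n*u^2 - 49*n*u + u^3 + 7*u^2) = (4*n + u)/u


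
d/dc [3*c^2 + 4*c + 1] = 6*c + 4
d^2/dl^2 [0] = 0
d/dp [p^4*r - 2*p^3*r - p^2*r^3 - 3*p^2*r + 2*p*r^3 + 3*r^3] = 2*r*(2*p^3 - 3*p^2 - p*r^2 - 3*p + r^2)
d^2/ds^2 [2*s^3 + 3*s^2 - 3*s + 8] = 12*s + 6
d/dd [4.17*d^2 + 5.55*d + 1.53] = 8.34*d + 5.55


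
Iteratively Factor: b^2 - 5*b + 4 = (b - 1)*(b - 4)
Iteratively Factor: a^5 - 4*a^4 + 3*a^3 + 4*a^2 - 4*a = (a - 2)*(a^4 - 2*a^3 - a^2 + 2*a) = (a - 2)^2*(a^3 - a) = (a - 2)^2*(a + 1)*(a^2 - a) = a*(a - 2)^2*(a + 1)*(a - 1)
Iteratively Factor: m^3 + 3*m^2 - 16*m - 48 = (m + 3)*(m^2 - 16) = (m - 4)*(m + 3)*(m + 4)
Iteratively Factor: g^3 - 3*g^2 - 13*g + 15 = (g + 3)*(g^2 - 6*g + 5) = (g - 5)*(g + 3)*(g - 1)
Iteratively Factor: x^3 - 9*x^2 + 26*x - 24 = (x - 2)*(x^2 - 7*x + 12) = (x - 4)*(x - 2)*(x - 3)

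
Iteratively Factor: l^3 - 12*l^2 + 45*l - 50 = (l - 2)*(l^2 - 10*l + 25) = (l - 5)*(l - 2)*(l - 5)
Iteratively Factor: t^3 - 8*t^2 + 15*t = (t - 3)*(t^2 - 5*t) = t*(t - 3)*(t - 5)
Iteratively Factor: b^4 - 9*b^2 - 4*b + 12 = (b + 2)*(b^3 - 2*b^2 - 5*b + 6) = (b - 3)*(b + 2)*(b^2 + b - 2) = (b - 3)*(b + 2)^2*(b - 1)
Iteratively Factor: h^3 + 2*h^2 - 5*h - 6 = (h + 1)*(h^2 + h - 6) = (h + 1)*(h + 3)*(h - 2)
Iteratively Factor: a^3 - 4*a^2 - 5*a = (a - 5)*(a^2 + a) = a*(a - 5)*(a + 1)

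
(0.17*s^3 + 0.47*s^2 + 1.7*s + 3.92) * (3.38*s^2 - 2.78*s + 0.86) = 0.5746*s^5 + 1.116*s^4 + 4.5856*s^3 + 8.9278*s^2 - 9.4356*s + 3.3712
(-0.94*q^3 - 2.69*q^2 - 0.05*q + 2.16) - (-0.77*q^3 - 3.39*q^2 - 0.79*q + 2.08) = -0.17*q^3 + 0.7*q^2 + 0.74*q + 0.0800000000000001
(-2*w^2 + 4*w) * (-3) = 6*w^2 - 12*w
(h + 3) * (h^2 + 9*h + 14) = h^3 + 12*h^2 + 41*h + 42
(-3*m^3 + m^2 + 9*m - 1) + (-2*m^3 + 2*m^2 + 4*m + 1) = -5*m^3 + 3*m^2 + 13*m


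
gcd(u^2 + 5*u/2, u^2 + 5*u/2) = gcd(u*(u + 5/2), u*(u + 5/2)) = u^2 + 5*u/2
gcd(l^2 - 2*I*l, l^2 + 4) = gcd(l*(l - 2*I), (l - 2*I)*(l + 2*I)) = l - 2*I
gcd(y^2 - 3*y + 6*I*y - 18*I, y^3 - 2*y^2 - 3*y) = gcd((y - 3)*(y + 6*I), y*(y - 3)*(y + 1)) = y - 3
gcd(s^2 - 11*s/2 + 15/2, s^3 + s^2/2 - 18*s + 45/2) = s - 3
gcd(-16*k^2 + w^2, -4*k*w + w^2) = -4*k + w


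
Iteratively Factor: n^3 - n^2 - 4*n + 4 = (n + 2)*(n^2 - 3*n + 2) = (n - 1)*(n + 2)*(n - 2)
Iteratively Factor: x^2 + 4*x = (x)*(x + 4)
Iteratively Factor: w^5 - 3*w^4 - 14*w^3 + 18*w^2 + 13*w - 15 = (w - 5)*(w^4 + 2*w^3 - 4*w^2 - 2*w + 3) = (w - 5)*(w + 3)*(w^3 - w^2 - w + 1) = (w - 5)*(w - 1)*(w + 3)*(w^2 - 1) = (w - 5)*(w - 1)^2*(w + 3)*(w + 1)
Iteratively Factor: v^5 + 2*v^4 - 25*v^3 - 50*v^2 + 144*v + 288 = (v - 4)*(v^4 + 6*v^3 - v^2 - 54*v - 72) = (v - 4)*(v + 3)*(v^3 + 3*v^2 - 10*v - 24) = (v - 4)*(v - 3)*(v + 3)*(v^2 + 6*v + 8) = (v - 4)*(v - 3)*(v + 3)*(v + 4)*(v + 2)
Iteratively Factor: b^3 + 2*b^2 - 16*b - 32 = (b + 4)*(b^2 - 2*b - 8) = (b + 2)*(b + 4)*(b - 4)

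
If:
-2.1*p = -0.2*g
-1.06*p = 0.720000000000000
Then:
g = -7.13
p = -0.68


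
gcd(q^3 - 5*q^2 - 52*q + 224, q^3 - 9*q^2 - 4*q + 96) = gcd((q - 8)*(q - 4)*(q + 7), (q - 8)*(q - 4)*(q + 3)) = q^2 - 12*q + 32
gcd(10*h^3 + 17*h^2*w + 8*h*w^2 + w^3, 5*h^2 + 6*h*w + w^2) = 5*h^2 + 6*h*w + w^2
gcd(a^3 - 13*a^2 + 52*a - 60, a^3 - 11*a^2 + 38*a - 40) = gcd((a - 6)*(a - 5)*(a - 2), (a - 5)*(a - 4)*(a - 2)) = a^2 - 7*a + 10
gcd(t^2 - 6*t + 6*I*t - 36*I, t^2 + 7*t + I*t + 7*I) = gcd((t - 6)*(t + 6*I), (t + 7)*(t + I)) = 1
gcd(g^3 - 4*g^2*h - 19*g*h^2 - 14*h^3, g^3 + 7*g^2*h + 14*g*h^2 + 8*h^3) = g^2 + 3*g*h + 2*h^2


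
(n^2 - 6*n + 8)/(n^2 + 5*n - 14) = (n - 4)/(n + 7)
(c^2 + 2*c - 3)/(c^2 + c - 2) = (c + 3)/(c + 2)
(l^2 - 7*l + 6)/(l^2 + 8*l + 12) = (l^2 - 7*l + 6)/(l^2 + 8*l + 12)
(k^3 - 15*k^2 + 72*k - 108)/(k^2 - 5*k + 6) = (k^2 - 12*k + 36)/(k - 2)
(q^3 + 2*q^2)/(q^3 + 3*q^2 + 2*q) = q/(q + 1)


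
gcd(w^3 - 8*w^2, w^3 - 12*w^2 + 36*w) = w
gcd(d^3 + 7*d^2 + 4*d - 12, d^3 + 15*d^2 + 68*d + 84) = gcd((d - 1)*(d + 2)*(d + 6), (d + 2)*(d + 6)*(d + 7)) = d^2 + 8*d + 12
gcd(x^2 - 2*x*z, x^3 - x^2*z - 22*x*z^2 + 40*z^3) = x - 2*z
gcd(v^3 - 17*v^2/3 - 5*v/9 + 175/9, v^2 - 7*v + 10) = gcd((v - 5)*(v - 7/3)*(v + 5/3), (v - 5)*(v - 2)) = v - 5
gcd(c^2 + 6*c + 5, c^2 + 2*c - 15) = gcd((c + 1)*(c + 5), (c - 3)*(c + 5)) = c + 5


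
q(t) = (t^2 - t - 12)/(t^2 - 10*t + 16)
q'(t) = (10 - 2*t)*(t^2 - t - 12)/(t^2 - 10*t + 16)^2 + (2*t - 1)/(t^2 - 10*t + 16)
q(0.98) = -1.68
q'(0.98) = -1.75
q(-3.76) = 0.09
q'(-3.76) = -0.10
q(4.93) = -0.82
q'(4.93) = -0.97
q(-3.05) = 0.01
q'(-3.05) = -0.13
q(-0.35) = -0.59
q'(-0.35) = -0.41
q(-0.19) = -0.66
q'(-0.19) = -0.46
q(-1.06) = -0.35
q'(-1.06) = -0.27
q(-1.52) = -0.24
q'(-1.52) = -0.22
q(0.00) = -0.75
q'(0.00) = -0.53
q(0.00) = -0.75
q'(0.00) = -0.53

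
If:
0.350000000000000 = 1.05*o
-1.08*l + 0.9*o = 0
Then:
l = 0.28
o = 0.33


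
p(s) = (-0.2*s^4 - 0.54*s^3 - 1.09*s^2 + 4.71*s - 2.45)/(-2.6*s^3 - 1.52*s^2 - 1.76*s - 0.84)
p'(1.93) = 0.21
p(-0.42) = 26.02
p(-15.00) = -1.02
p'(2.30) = 0.18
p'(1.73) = 0.23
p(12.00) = 1.09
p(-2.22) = -0.72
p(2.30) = 0.21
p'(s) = (7.8*s^2 + 3.04*s + 1.76)*(-0.2*s^4 - 0.54*s^3 - 1.09*s^2 + 4.71*s - 2.45)/(-2.6*s^3 - 1.52*s^2 - 1.76*s - 0.84)^2 + (-0.8*s^3 - 1.62*s^2 - 2.18*s + 4.71)/(-2.6*s^3 - 1.52*s^2 - 1.76*s - 0.84) = (0.52*s^6 + 0.608000000000001*s^5 - 0.9572*s^4 + 27.0648*s^3 - 8.67160000000001*s^2 - 5.6168*s - 8.2684)/(6.76*s^6 + 7.904*s^5 + 11.4624*s^4 + 9.7184*s^3 + 5.6512*s^2 + 2.9568*s + 0.7056)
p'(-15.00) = 0.07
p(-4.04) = -0.37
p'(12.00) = 0.08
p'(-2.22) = -0.57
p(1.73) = 0.10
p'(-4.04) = -0.02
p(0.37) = 0.48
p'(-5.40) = 0.03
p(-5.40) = -0.39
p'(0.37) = -3.04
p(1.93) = 0.14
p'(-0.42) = -304.98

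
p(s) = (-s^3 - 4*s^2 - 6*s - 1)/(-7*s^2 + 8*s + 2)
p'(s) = (14*s - 8)*(-s^3 - 4*s^2 - 6*s - 1)/(-7*s^2 + 8*s + 2)^2 + (-3*s^2 - 8*s - 6)/(-7*s^2 + 8*s + 2) = (7*s^4 - 16*s^3 - 80*s^2 - 30*s - 4)/(49*s^4 - 112*s^3 + 36*s^2 + 32*s + 4)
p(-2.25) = -0.07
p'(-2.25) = 0.01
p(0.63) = -1.55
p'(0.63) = -3.17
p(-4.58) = -0.21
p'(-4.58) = 0.09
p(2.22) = 3.05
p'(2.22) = -2.16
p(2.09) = 3.39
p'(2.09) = -3.05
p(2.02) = 3.62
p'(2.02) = -3.76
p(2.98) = 2.23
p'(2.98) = -0.51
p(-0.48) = -0.31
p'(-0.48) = -0.49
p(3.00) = 2.22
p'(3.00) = -0.50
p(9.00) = 2.25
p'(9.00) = 0.11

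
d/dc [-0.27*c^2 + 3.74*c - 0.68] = 3.74 - 0.54*c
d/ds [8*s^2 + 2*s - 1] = 16*s + 2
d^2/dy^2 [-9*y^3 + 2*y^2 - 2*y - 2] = 4 - 54*y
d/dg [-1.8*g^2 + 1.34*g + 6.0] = 1.34 - 3.6*g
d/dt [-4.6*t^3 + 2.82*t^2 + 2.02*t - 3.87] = -13.8*t^2 + 5.64*t + 2.02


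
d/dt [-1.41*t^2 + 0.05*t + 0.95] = 0.05 - 2.82*t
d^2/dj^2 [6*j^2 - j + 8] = 12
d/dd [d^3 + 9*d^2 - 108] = 3*d*(d + 6)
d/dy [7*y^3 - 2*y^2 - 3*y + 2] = 21*y^2 - 4*y - 3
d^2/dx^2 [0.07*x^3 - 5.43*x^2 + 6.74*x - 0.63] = 0.42*x - 10.86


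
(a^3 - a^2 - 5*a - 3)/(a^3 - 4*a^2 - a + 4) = (a^2 - 2*a - 3)/(a^2 - 5*a + 4)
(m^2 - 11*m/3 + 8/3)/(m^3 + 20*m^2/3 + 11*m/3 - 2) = (3*m^2 - 11*m + 8)/(3*m^3 + 20*m^2 + 11*m - 6)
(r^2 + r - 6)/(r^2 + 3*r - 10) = (r + 3)/(r + 5)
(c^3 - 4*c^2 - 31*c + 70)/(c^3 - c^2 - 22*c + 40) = (c - 7)/(c - 4)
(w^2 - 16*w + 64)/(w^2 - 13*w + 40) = (w - 8)/(w - 5)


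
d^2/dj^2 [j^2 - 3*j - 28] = 2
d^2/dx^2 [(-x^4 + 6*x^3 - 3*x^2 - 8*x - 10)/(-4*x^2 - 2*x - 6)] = (4*x^6 + 6*x^5 + 21*x^4 + 80*x^3 + 66*x^2 - 246*x - 47)/(8*x^6 + 12*x^5 + 42*x^4 + 37*x^3 + 63*x^2 + 27*x + 27)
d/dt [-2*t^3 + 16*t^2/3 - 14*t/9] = -6*t^2 + 32*t/3 - 14/9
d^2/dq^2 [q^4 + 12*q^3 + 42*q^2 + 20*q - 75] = 12*q^2 + 72*q + 84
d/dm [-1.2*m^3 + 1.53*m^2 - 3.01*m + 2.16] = -3.6*m^2 + 3.06*m - 3.01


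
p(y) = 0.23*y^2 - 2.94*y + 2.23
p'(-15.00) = -9.84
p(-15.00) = 98.08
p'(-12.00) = -8.46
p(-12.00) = 70.63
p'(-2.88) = -4.26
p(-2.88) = 12.60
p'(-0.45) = -3.15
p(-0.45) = 3.60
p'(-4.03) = -4.79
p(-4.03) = 17.81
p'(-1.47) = -3.62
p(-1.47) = 7.05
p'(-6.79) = -6.06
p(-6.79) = 32.80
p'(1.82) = -2.10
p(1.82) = -2.36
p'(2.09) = -1.98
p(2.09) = -2.91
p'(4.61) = -0.82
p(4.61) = -6.44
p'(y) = 0.46*y - 2.94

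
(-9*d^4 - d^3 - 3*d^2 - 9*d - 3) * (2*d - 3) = -18*d^5 + 25*d^4 - 3*d^3 - 9*d^2 + 21*d + 9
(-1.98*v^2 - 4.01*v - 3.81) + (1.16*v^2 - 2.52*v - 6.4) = -0.82*v^2 - 6.53*v - 10.21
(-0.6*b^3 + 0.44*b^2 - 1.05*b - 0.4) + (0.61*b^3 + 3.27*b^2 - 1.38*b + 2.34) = 0.01*b^3 + 3.71*b^2 - 2.43*b + 1.94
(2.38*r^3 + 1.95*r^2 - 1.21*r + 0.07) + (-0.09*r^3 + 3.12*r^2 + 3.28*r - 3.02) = 2.29*r^3 + 5.07*r^2 + 2.07*r - 2.95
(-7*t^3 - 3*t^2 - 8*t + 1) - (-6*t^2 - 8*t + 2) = -7*t^3 + 3*t^2 - 1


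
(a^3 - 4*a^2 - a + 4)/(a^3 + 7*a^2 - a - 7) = (a - 4)/(a + 7)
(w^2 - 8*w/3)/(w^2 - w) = (w - 8/3)/(w - 1)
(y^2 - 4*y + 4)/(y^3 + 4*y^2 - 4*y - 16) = (y - 2)/(y^2 + 6*y + 8)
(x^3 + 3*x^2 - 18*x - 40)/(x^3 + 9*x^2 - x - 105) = (x^2 - 2*x - 8)/(x^2 + 4*x - 21)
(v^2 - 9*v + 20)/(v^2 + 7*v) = (v^2 - 9*v + 20)/(v*(v + 7))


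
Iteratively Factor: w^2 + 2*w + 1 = (w + 1)*(w + 1)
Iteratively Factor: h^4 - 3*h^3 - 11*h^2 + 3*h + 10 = (h + 1)*(h^3 - 4*h^2 - 7*h + 10) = (h - 1)*(h + 1)*(h^2 - 3*h - 10) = (h - 5)*(h - 1)*(h + 1)*(h + 2)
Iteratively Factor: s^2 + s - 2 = (s - 1)*(s + 2)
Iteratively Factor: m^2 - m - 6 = (m - 3)*(m + 2)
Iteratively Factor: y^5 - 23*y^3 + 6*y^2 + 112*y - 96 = (y + 4)*(y^4 - 4*y^3 - 7*y^2 + 34*y - 24) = (y - 4)*(y + 4)*(y^3 - 7*y + 6) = (y - 4)*(y - 1)*(y + 4)*(y^2 + y - 6) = (y - 4)*(y - 2)*(y - 1)*(y + 4)*(y + 3)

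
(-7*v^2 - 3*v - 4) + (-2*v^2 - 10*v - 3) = -9*v^2 - 13*v - 7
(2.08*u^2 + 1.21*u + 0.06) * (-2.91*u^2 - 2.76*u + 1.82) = -6.0528*u^4 - 9.2619*u^3 + 0.271400000000001*u^2 + 2.0366*u + 0.1092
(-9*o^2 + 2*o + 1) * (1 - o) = 9*o^3 - 11*o^2 + o + 1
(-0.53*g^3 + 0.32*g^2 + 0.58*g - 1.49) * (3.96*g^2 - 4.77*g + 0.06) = -2.0988*g^5 + 3.7953*g^4 + 0.7386*g^3 - 8.6478*g^2 + 7.1421*g - 0.0894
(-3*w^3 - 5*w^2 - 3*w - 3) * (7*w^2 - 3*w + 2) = -21*w^5 - 26*w^4 - 12*w^3 - 22*w^2 + 3*w - 6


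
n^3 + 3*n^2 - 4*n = n*(n - 1)*(n + 4)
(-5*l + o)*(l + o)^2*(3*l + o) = -15*l^4 - 32*l^3*o - 18*l^2*o^2 + o^4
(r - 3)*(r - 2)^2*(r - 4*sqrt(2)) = r^4 - 7*r^3 - 4*sqrt(2)*r^3 + 16*r^2 + 28*sqrt(2)*r^2 - 64*sqrt(2)*r - 12*r + 48*sqrt(2)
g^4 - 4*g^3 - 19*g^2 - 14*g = g*(g - 7)*(g + 1)*(g + 2)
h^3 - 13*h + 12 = (h - 3)*(h - 1)*(h + 4)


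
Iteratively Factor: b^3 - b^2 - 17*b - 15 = (b + 3)*(b^2 - 4*b - 5) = (b - 5)*(b + 3)*(b + 1)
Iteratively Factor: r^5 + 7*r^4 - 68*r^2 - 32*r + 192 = (r - 2)*(r^4 + 9*r^3 + 18*r^2 - 32*r - 96) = (r - 2)*(r + 4)*(r^3 + 5*r^2 - 2*r - 24) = (r - 2)*(r + 3)*(r + 4)*(r^2 + 2*r - 8) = (r - 2)^2*(r + 3)*(r + 4)*(r + 4)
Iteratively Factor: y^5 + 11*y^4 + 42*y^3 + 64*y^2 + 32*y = (y)*(y^4 + 11*y^3 + 42*y^2 + 64*y + 32) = y*(y + 2)*(y^3 + 9*y^2 + 24*y + 16) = y*(y + 2)*(y + 4)*(y^2 + 5*y + 4) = y*(y + 1)*(y + 2)*(y + 4)*(y + 4)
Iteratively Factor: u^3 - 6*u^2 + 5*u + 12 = (u - 4)*(u^2 - 2*u - 3) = (u - 4)*(u - 3)*(u + 1)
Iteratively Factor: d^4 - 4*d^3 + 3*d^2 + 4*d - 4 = (d - 1)*(d^3 - 3*d^2 + 4) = (d - 1)*(d + 1)*(d^2 - 4*d + 4) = (d - 2)*(d - 1)*(d + 1)*(d - 2)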